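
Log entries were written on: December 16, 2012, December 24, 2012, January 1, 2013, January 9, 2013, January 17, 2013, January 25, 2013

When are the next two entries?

The spacing is 8, 8, 8, 8, 8 days — always 8 days.
January 25, 2013 + 8 days = February 2, 2013.
February 2, 2013 + 8 days = February 10, 2013.

February 2, 2013; February 10, 2013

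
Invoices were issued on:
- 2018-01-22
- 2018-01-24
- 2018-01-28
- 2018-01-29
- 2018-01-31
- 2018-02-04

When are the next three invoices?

Every event lands on a Monday or Wednesday or Sunday (gaps cycle 2, 4, 1, 2, 4).
So the schedule is: every Monday, Wednesday and Sunday.
Next Monday: 2018-02-05.
Next Wednesday: 2018-02-07.
The following Sunday is 2018-02-11.

2018-02-05, 2018-02-07, 2018-02-11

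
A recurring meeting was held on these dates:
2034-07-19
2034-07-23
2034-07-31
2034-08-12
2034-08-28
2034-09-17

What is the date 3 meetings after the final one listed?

2034-12-10

Gaps: 4, 8, 12, 16, 20 days — each gap is 4 larger than the previous one.
Next gap: 24 days. 2034-09-17 + 24 days = 2034-10-11.
Next gap: 28 days. 2034-10-11 + 28 days = 2034-11-08.
Next gap: 32 days. 2034-11-08 + 32 days = 2034-12-10.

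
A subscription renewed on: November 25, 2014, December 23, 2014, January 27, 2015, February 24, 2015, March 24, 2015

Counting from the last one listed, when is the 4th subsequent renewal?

July 28, 2015

All dates are Tuesdays, 28, 35, 28, 28 days apart.
Specifically, the 4th Tuesday of each month.
4th Tuesday of April 2015: April 28, 2015.
May 2015 — 4th Tuesday is May 26, 2015.
4th Tuesday of June 2015: June 23, 2015.
July 2015 — 4th Tuesday is July 28, 2015.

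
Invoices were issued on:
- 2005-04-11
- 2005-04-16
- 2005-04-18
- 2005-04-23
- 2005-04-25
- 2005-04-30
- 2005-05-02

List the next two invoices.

2005-05-07, 2005-05-09

Gaps: 5, 2, 5, 2, 5, 2 days — not constant, but cyclic with period 2.
The events fall on every Monday and Saturday.
Next Saturday: 2005-05-07.
The following Monday is 2005-05-09.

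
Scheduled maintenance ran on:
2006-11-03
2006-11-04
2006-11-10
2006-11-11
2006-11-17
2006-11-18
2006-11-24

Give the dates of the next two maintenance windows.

2006-11-25, 2006-12-01

The gap pattern 1, 6, 1, 6, 1, 6 repeats every 2 events.
These are the Fridays and Saturdays of each week.
The following Saturday is 2006-11-25.
Next Friday: 2006-12-01.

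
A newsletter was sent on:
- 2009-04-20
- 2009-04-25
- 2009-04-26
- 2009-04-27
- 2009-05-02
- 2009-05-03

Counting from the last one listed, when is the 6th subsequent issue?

2009-05-17

Every event lands on a Monday or Saturday or Sunday (gaps cycle 5, 1, 1, 5, 1).
So the schedule is: every Monday, Saturday and Sunday.
Next Monday: 2009-05-04.
The following Saturday is 2009-05-09.
The following Sunday is 2009-05-10.
Next Monday: 2009-05-11.
The following Saturday is 2009-05-16.
The following Sunday is 2009-05-17.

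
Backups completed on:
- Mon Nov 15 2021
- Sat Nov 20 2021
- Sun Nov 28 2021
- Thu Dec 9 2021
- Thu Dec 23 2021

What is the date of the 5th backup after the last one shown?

Sun Apr 17 2022

Intervals are 5, 8, 11, 14 days — an arithmetic progression with common difference 3.
Next gap: 17 days. Thu Dec 23 2021 + 17 days = Sun Jan 9 2022.
Next gap: 20 days. Sun Jan 9 2022 + 20 days = Sat Jan 29 2022.
Next gap: 23 days. Sat Jan 29 2022 + 23 days = Mon Feb 21 2022.
Next gap: 26 days. Mon Feb 21 2022 + 26 days = Sat Mar 19 2022.
Next gap: 29 days. Sat Mar 19 2022 + 29 days = Sun Apr 17 2022.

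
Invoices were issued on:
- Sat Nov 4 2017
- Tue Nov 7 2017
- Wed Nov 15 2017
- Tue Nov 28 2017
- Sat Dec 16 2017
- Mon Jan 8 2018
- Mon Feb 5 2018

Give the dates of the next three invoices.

Gaps: 3, 8, 13, 18, 23, 28 days — each gap is 5 larger than the previous one.
Next gap: 33 days. Mon Feb 5 2018 + 33 days = Sat Mar 10 2018.
Next gap: 38 days. Sat Mar 10 2018 + 38 days = Tue Apr 17 2018.
Next gap: 43 days. Tue Apr 17 2018 + 43 days = Wed May 30 2018.

Sat Mar 10 2018, Tue Apr 17 2018, Wed May 30 2018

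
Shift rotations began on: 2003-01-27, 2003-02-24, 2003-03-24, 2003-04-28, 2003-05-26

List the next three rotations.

These are Mondays at 28- or 35-day spacing (28, 28, 35, 28).
The pattern: 4th Monday of the month.
June 2003 — 4th Monday is 2003-06-23.
4th Monday of July 2003: 2003-07-28.
4th Monday of August 2003: 2003-08-25.

2003-06-23, 2003-07-28, 2003-08-25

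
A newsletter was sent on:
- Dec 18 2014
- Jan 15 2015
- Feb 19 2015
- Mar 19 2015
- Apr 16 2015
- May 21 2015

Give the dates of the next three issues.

Jun 18 2015, Jul 16 2015, Aug 20 2015

Gaps: 28, 35, 28, 28, 35 days — a mix of 28 and 35. Every date is a Thursday.
Each is the 3rd Thursday of its month.
3rd Thursday of June 2015: Jun 18 2015.
July 2015 — 3rd Thursday is Jul 16 2015.
3rd Thursday of August 2015: Aug 20 2015.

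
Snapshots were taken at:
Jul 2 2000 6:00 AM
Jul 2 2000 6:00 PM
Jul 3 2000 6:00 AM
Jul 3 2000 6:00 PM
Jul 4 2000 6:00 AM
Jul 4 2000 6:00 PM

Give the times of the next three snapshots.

Spacing: 12, 12, 12, 12, 12 h — constant 12 h.
Jul 4 2000 6:00 PM + 12 h = Jul 5 2000 6:00 AM.
Jul 5 2000 6:00 AM + 12 h = Jul 5 2000 6:00 PM.
Jul 5 2000 6:00 PM + 12 h = Jul 6 2000 6:00 AM.

Jul 5 2000 6:00 AM, Jul 5 2000 6:00 PM, Jul 6 2000 6:00 AM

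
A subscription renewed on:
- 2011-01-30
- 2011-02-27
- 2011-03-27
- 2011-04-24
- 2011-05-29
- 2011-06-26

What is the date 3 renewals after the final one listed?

2011-09-25

All Sundays; the gaps (28, 28, 28, 35, 28) vary with month length.
This is the last Sunday of each month.
Last Sunday of July 2011: 2011-07-31.
Last Sunday of August 2011: 2011-08-28.
September 2011 ends with Sunday 2011-09-25.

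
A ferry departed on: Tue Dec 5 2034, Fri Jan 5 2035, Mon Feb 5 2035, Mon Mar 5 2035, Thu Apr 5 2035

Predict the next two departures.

Sat May 5 2035, Tue Jun 5 2035

The day-of-month is always 5 (31, 31, 28, 31 days between events).
So this recurs on the 5th of each month.
May 2035: Sat May 5 2035.
June 2035: Tue Jun 5 2035.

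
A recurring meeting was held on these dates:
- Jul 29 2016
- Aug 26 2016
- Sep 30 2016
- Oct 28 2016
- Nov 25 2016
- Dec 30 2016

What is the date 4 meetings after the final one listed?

All Fridays; the gaps (28, 35, 28, 28, 35) vary with month length.
This is the last Friday of each month.
Last Friday of January 2017: Jan 27 2017.
Last Friday of February 2017: Feb 24 2017.
March 2017 ends with Friday Mar 31 2017.
April 2017 ends with Friday Apr 28 2017.

Apr 28 2017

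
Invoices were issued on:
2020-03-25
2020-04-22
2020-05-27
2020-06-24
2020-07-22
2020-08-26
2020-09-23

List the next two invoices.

2020-10-28, 2020-11-25

All dates are Wednesdays, 28, 35, 28, 28, 35, 28 days apart.
Specifically, the 4th Wednesday of each month.
4th Wednesday of October 2020: 2020-10-28.
4th Wednesday of November 2020: 2020-11-25.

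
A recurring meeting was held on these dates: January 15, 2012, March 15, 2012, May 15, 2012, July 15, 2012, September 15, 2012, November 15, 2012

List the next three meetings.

January 15, 2013; March 15, 2013; May 15, 2013

Gaps: 60, 61, 61, 62, 61 days — not constant. Every event is on the 15th of the month.
Pattern: the 15th of every 2 months.
January 2013: January 15, 2013.
March 2013: March 15, 2013.
Next: May 2013 → May 15, 2013.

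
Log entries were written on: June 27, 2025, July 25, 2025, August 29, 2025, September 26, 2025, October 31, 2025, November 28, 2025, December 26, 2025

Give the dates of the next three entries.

Every date is a Friday; gaps 28, 35, 28, 35, 28, 28 days.
Each is the last Friday of its month (at least one falls on the 29th or later, ruling out '4th Friday').
Last Friday of January 2026: January 30, 2026.
Last Friday of February 2026: February 27, 2026.
March 2026 ends with Friday March 27, 2026.

January 30, 2026; February 27, 2026; March 27, 2026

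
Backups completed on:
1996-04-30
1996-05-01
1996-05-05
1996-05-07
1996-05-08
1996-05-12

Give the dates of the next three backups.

Every event lands on a Tuesday or Wednesday or Sunday (gaps cycle 1, 4, 2, 1, 4).
So the schedule is: every Tuesday, Wednesday and Sunday.
The following Tuesday is 1996-05-14.
The following Wednesday is 1996-05-15.
Next Sunday: 1996-05-19.

1996-05-14, 1996-05-15, 1996-05-19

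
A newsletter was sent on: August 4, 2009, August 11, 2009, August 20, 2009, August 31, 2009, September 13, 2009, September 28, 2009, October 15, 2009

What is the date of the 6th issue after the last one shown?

Gaps: 7, 9, 11, 13, 15, 17 days — each gap is 2 larger than the previous one.
Next gap: 19 days. October 15, 2009 + 19 days = November 3, 2009.
Next gap: 21 days. November 3, 2009 + 21 days = November 24, 2009.
Next gap: 23 days. November 24, 2009 + 23 days = December 17, 2009.
Next gap: 25 days. December 17, 2009 + 25 days = January 11, 2010.
Next gap: 27 days. January 11, 2010 + 27 days = February 7, 2010.
Next gap: 29 days. February 7, 2010 + 29 days = March 8, 2010.

March 8, 2010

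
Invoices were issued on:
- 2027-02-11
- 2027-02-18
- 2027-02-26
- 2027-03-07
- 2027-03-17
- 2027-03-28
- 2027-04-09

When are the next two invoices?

2027-04-22, 2027-05-06

The spacing grows by 1 each time: 7, 8, 9, 10, 11, 12 days.
Next gap: 13 days. 2027-04-09 + 13 days = 2027-04-22.
Next gap: 14 days. 2027-04-22 + 14 days = 2027-05-06.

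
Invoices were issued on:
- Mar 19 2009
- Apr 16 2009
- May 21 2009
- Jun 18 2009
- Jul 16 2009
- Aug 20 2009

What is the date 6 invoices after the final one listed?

Gaps: 28, 35, 28, 28, 35 days — a mix of 28 and 35. Every date is a Thursday.
Each is the 3rd Thursday of its month.
3rd Thursday of September 2009: Sep 17 2009.
3rd Thursday of October 2009: Oct 15 2009.
November 2009 — 3rd Thursday is Nov 19 2009.
3rd Thursday of December 2009: Dec 17 2009.
3rd Thursday of January 2010: Jan 21 2010.
3rd Thursday of February 2010: Feb 18 2010.

Feb 18 2010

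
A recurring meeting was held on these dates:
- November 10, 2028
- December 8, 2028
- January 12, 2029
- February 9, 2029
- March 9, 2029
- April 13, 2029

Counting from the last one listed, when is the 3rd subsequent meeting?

These are Fridays at 28- or 35-day spacing (28, 35, 28, 28, 35).
The pattern: 2nd Friday of the month.
May 2029 — 2nd Friday is May 11, 2029.
June 2029 — 2nd Friday is June 8, 2029.
July 2029 — 2nd Friday is July 13, 2029.

July 13, 2029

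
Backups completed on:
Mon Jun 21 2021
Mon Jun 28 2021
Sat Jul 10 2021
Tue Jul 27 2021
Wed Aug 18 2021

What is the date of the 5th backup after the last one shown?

Intervals are 7, 12, 17, 22 days — an arithmetic progression with common difference 5.
Next gap: 27 days. Wed Aug 18 2021 + 27 days = Tue Sep 14 2021.
Next gap: 32 days. Tue Sep 14 2021 + 32 days = Sat Oct 16 2021.
Next gap: 37 days. Sat Oct 16 2021 + 37 days = Mon Nov 22 2021.
Next gap: 42 days. Mon Nov 22 2021 + 42 days = Mon Jan 3 2022.
Next gap: 47 days. Mon Jan 3 2022 + 47 days = Sat Feb 19 2022.

Sat Feb 19 2022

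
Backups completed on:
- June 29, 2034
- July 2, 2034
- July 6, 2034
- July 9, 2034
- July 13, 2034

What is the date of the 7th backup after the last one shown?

August 6, 2034

Gaps: 3, 4, 3, 4 days — not constant, but cyclic with period 2.
The events fall on every Thursday and Sunday.
Next Sunday: July 16, 2034.
The following Thursday is July 20, 2034.
Next Sunday: July 23, 2034.
The following Thursday is July 27, 2034.
Next Sunday: July 30, 2034.
The following Thursday is August 3, 2034.
The following Sunday is August 6, 2034.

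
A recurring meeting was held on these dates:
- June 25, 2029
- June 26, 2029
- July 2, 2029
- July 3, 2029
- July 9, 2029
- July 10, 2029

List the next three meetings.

July 16, 2029; July 17, 2029; July 23, 2029

Every event lands on a Monday or Tuesday (gaps cycle 1, 6, 1, 6, 1).
So the schedule is: every Monday and Tuesday.
Next Monday: July 16, 2029.
Next Tuesday: July 17, 2029.
The following Monday is July 23, 2029.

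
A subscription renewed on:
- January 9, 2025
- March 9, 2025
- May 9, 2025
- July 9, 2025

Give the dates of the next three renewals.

September 9, 2025; November 9, 2025; January 9, 2026

The day-of-month is always 9 (59, 61, 61 days between events).
So this recurs on the 9th of every 2 months.
Next: September 2025 → September 9, 2025.
November 2025: November 9, 2025.
Next: January 2026 → January 9, 2026.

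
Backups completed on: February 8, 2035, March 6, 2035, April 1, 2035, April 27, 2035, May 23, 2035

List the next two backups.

Gaps between consecutive events: 26, 26, 26, 26 days — a constant 26-day interval.
May 23, 2035 + 26 days = June 18, 2035.
June 18, 2035 + 26 days = July 14, 2035.

June 18, 2035; July 14, 2035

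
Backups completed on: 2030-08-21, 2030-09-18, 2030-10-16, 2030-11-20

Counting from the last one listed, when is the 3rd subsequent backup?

2031-02-19

Gaps: 28, 28, 35 days — a mix of 28 and 35. Every date is a Wednesday.
Each is the 3rd Wednesday of its month.
December 2030 — 3rd Wednesday is 2030-12-18.
3rd Wednesday of January 2031: 2031-01-15.
February 2031 — 3rd Wednesday is 2031-02-19.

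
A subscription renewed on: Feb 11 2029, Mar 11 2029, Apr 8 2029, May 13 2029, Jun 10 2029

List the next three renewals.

Jul 8 2029, Aug 12 2029, Sep 9 2029

Gaps: 28, 28, 35, 28 days — a mix of 28 and 35. Every date is a Sunday.
Each is the 2nd Sunday of its month.
July 2029 — 2nd Sunday is Jul 8 2029.
August 2029 — 2nd Sunday is Aug 12 2029.
2nd Sunday of September 2029: Sep 9 2029.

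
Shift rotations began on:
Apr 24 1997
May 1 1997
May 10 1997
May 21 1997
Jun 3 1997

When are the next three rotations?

Intervals are 7, 9, 11, 13 days — an arithmetic progression with common difference 2.
Next gap: 15 days. Jun 3 1997 + 15 days = Jun 18 1997.
Next gap: 17 days. Jun 18 1997 + 17 days = Jul 5 1997.
Next gap: 19 days. Jul 5 1997 + 19 days = Jul 24 1997.

Jun 18 1997, Jul 5 1997, Jul 24 1997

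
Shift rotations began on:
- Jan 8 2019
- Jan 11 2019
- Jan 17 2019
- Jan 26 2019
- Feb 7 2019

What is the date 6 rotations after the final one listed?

Jun 22 2019

Intervals are 3, 6, 9, 12 days — an arithmetic progression with common difference 3.
Next gap: 15 days. Feb 7 2019 + 15 days = Feb 22 2019.
Next gap: 18 days. Feb 22 2019 + 18 days = Mar 12 2019.
Next gap: 21 days. Mar 12 2019 + 21 days = Apr 2 2019.
Next gap: 24 days. Apr 2 2019 + 24 days = Apr 26 2019.
Next gap: 27 days. Apr 26 2019 + 27 days = May 23 2019.
Next gap: 30 days. May 23 2019 + 30 days = Jun 22 2019.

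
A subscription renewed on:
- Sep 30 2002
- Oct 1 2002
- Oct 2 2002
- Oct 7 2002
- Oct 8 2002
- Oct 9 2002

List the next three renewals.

Gaps: 1, 1, 5, 1, 1 days — not constant, but cyclic with period 3.
The events fall on every Monday, Tuesday and Wednesday.
Next Monday: Oct 14 2002.
The following Tuesday is Oct 15 2002.
The following Wednesday is Oct 16 2002.

Oct 14 2002, Oct 15 2002, Oct 16 2002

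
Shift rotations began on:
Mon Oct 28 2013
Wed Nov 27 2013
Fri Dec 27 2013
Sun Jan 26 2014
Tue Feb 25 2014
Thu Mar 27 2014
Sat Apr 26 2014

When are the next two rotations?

Every event comes 30 days after the last (30, 30, 30, 30, 30, 30).
Sat Apr 26 2014 + 30 days = Mon May 26 2014.
Mon May 26 2014 + 30 days = Wed Jun 25 2014.

Mon May 26 2014, Wed Jun 25 2014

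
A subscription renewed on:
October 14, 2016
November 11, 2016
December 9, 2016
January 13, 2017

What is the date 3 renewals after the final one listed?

These are Fridays at 28- or 35-day spacing (28, 28, 35).
The pattern: 2nd Friday of the month.
2nd Friday of February 2017: February 10, 2017.
March 2017 — 2nd Friday is March 10, 2017.
April 2017 — 2nd Friday is April 14, 2017.

April 14, 2017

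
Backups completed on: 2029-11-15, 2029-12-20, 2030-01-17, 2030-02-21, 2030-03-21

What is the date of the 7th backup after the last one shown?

2030-10-17

Gaps: 35, 28, 35, 28 days — a mix of 28 and 35. Every date is a Thursday.
Each is the 3rd Thursday of its month.
April 2030 — 3rd Thursday is 2030-04-18.
3rd Thursday of May 2030: 2030-05-16.
3rd Thursday of June 2030: 2030-06-20.
July 2030 — 3rd Thursday is 2030-07-18.
3rd Thursday of August 2030: 2030-08-15.
3rd Thursday of September 2030: 2030-09-19.
3rd Thursday of October 2030: 2030-10-17.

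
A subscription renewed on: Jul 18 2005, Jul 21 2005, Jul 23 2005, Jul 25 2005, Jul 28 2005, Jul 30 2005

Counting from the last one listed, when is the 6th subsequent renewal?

Every event lands on a Monday or Thursday or Saturday (gaps cycle 3, 2, 2, 3, 2).
So the schedule is: every Monday, Thursday and Saturday.
The following Monday is Aug 1 2005.
The following Thursday is Aug 4 2005.
The following Saturday is Aug 6 2005.
The following Monday is Aug 8 2005.
Next Thursday: Aug 11 2005.
The following Saturday is Aug 13 2005.

Aug 13 2005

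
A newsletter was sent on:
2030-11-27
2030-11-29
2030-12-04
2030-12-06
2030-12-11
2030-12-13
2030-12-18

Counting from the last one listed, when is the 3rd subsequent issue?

2030-12-27

Every event lands on a Wednesday or Friday (gaps cycle 2, 5, 2, 5, 2, 5).
So the schedule is: every Wednesday and Friday.
Next Friday: 2030-12-20.
Next Wednesday: 2030-12-25.
The following Friday is 2030-12-27.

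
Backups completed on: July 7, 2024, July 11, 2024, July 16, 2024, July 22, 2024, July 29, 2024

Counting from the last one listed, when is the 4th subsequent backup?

Intervals are 4, 5, 6, 7 days — an arithmetic progression with common difference 1.
Next gap: 8 days. July 29, 2024 + 8 days = August 6, 2024.
Next gap: 9 days. August 6, 2024 + 9 days = August 15, 2024.
Next gap: 10 days. August 15, 2024 + 10 days = August 25, 2024.
Next gap: 11 days. August 25, 2024 + 11 days = September 5, 2024.

September 5, 2024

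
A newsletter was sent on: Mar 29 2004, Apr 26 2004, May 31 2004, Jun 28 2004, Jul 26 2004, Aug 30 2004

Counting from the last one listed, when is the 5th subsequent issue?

Jan 31 2005

Every date is a Monday; gaps 28, 35, 28, 28, 35 days.
Each is the last Monday of its month (at least one falls on the 29th or later, ruling out '4th Monday').
Last Monday of September 2004: Sep 27 2004.
Last Monday of October 2004: Oct 25 2004.
November 2004 ends with Monday Nov 29 2004.
Last Monday of December 2004: Dec 27 2004.
January 2005 ends with Monday Jan 31 2005.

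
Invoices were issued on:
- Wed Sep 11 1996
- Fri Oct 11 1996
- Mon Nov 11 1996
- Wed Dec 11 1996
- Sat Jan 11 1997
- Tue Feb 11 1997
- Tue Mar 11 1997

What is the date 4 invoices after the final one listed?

Fri Jul 11 1997

Each date is the 11th; the gaps (30, 31, 30, 31, 31, 28) track the month lengths.
The rule is the 11th of each month.
April 1997: Fri Apr 11 1997.
May 1997: Sun May 11 1997.
Next: June 1997 → Wed Jun 11 1997.
July 1997: Fri Jul 11 1997.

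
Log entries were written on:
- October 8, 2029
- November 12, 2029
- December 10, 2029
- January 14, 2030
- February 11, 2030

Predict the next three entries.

March 11, 2030; April 8, 2030; May 13, 2030

These are Mondays at 28- or 35-day spacing (35, 28, 35, 28).
The pattern: 2nd Monday of the month.
March 2030 — 2nd Monday is March 11, 2030.
2nd Monday of April 2030: April 8, 2030.
May 2030 — 2nd Monday is May 13, 2030.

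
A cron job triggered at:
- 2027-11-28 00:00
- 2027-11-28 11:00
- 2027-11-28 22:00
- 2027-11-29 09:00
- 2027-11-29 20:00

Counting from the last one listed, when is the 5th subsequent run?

Gaps: 11, 11, 11, 11 hours — each event is 11 hours after the previous one.
2027-11-29 20:00 + 11 h = 2027-11-30 07:00.
2027-11-30 07:00 + 11 h = 2027-11-30 18:00.
2027-11-30 18:00 + 11 h = 2027-12-01 05:00.
2027-12-01 05:00 + 11 h = 2027-12-01 16:00.
2027-12-01 16:00 + 11 h = 2027-12-02 03:00.

2027-12-02 03:00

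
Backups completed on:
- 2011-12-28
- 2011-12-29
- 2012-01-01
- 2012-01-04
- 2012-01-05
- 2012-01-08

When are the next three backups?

The gap pattern 1, 3, 3, 1, 3 repeats every 3 events.
These are the Wednesdays, Thursdays and Sundays of each week.
The following Wednesday is 2012-01-11.
The following Thursday is 2012-01-12.
Next Sunday: 2012-01-15.

2012-01-11, 2012-01-12, 2012-01-15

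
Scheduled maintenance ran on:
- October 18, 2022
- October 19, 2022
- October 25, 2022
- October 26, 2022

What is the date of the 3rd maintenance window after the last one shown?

November 8, 2022

The gap pattern 1, 6, 1 repeats every 2 events.
These are the Tuesdays and Wednesdays of each week.
The following Tuesday is November 1, 2022.
The following Wednesday is November 2, 2022.
The following Tuesday is November 8, 2022.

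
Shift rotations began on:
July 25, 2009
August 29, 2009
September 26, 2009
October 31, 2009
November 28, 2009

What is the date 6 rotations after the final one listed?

May 29, 2010

These are Saturdays with 35, 28, 35, 28-day gaps.
Each is the final Saturday of its month — August 29, 2009 is past the 28th, so '4th Saturday' doesn't fit.
December 2009 ends with Saturday December 26, 2009.
Last Saturday of January 2010: January 30, 2010.
February 2010 ends with Saturday February 27, 2010.
March 2010 ends with Saturday March 27, 2010.
April 2010 ends with Saturday April 24, 2010.
May 2010 ends with Saturday May 29, 2010.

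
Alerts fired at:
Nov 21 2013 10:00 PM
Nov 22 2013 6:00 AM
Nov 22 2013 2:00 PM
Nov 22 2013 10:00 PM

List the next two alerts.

Gaps: 8, 8, 8 hours — each event is 8 hours after the previous one.
Nov 22 2013 10:00 PM + 8 h = Nov 23 2013 6:00 AM.
Nov 23 2013 6:00 AM + 8 h = Nov 23 2013 2:00 PM.

Nov 23 2013 6:00 AM, Nov 23 2013 2:00 PM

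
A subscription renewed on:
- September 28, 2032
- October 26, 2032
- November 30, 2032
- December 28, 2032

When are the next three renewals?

These are Tuesdays with 28, 35, 28-day gaps.
Each is the final Tuesday of its month — November 30, 2032 is past the 28th, so '4th Tuesday' doesn't fit.
Last Tuesday of January 2033: January 25, 2033.
February 2033 ends with Tuesday February 22, 2033.
March 2033 ends with Tuesday March 29, 2033.

January 25, 2033; February 22, 2033; March 29, 2033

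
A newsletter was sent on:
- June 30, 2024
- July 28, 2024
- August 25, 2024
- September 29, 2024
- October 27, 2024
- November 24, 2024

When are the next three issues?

December 29, 2024; January 26, 2025; February 23, 2025

These are Sundays with 28, 28, 35, 28, 28-day gaps.
Each is the final Sunday of its month — June 30, 2024 is past the 28th, so '4th Sunday' doesn't fit.
December 2024 ends with Sunday December 29, 2024.
January 2025 ends with Sunday January 26, 2025.
February 2025 ends with Sunday February 23, 2025.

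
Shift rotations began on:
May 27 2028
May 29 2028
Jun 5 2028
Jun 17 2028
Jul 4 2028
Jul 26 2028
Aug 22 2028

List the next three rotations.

Sep 23 2028, Oct 30 2028, Dec 11 2028

Gaps: 2, 7, 12, 17, 22, 27 days — each gap is 5 larger than the previous one.
Next gap: 32 days. Aug 22 2028 + 32 days = Sep 23 2028.
Next gap: 37 days. Sep 23 2028 + 37 days = Oct 30 2028.
Next gap: 42 days. Oct 30 2028 + 42 days = Dec 11 2028.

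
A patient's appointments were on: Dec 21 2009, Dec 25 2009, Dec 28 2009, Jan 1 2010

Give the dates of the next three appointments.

Every event lands on a Monday or Friday (gaps cycle 4, 3, 4).
So the schedule is: every Monday and Friday.
The following Monday is Jan 4 2010.
The following Friday is Jan 8 2010.
Next Monday: Jan 11 2010.

Jan 4 2010, Jan 8 2010, Jan 11 2010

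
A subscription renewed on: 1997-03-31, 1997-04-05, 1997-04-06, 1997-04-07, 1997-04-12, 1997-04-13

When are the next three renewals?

1997-04-14, 1997-04-19, 1997-04-20

Every event lands on a Monday or Saturday or Sunday (gaps cycle 5, 1, 1, 5, 1).
So the schedule is: every Monday, Saturday and Sunday.
The following Monday is 1997-04-14.
The following Saturday is 1997-04-19.
The following Sunday is 1997-04-20.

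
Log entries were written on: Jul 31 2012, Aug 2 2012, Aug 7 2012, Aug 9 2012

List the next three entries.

Aug 14 2012, Aug 16 2012, Aug 21 2012

The gap pattern 2, 5, 2 repeats every 2 events.
These are the Tuesdays and Thursdays of each week.
The following Tuesday is Aug 14 2012.
Next Thursday: Aug 16 2012.
Next Tuesday: Aug 21 2012.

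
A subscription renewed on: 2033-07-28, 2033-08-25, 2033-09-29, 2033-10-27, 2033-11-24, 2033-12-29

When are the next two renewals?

2034-01-26, 2034-02-23

All Thursdays; the gaps (28, 35, 28, 28, 35) vary with month length.
This is the last Thursday of each month.
Last Thursday of January 2034: 2034-01-26.
Last Thursday of February 2034: 2034-02-23.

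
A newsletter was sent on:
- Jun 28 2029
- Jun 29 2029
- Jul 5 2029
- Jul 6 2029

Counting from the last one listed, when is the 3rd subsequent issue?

Gaps: 1, 6, 1 days — not constant, but cyclic with period 2.
The events fall on every Thursday and Friday.
The following Thursday is Jul 12 2029.
The following Friday is Jul 13 2029.
The following Thursday is Jul 19 2029.

Jul 19 2029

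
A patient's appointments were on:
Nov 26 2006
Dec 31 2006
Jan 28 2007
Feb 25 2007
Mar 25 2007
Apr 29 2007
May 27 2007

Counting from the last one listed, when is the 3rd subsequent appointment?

Aug 26 2007

These are Sundays with 35, 28, 28, 28, 35, 28-day gaps.
Each is the final Sunday of its month — Dec 31 2006 is past the 28th, so '4th Sunday' doesn't fit.
June 2007 ends with Sunday Jun 24 2007.
July 2007 ends with Sunday Jul 29 2007.
Last Sunday of August 2007: Aug 26 2007.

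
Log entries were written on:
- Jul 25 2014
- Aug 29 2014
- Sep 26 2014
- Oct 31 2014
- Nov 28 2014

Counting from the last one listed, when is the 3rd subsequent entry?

Feb 27 2015

These are Fridays with 35, 28, 35, 28-day gaps.
Each is the final Friday of its month — Aug 29 2014 is past the 28th, so '4th Friday' doesn't fit.
Last Friday of December 2014: Dec 26 2014.
January 2015 ends with Friday Jan 30 2015.
Last Friday of February 2015: Feb 27 2015.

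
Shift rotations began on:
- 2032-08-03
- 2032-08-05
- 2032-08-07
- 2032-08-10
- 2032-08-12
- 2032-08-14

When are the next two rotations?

Every event lands on a Tuesday or Thursday or Saturday (gaps cycle 2, 2, 3, 2, 2).
So the schedule is: every Tuesday, Thursday and Saturday.
Next Tuesday: 2032-08-17.
The following Thursday is 2032-08-19.

2032-08-17, 2032-08-19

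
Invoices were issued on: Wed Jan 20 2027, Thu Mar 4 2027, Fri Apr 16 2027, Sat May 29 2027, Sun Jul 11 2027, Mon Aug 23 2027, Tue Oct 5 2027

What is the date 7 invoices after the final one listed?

Tue Aug 1 2028

Every event comes 43 days after the last (43, 43, 43, 43, 43, 43).
Tue Oct 5 2027 + 43 days = Wed Nov 17 2027.
Wed Nov 17 2027 + 43 days = Thu Dec 30 2027.
Thu Dec 30 2027 + 43 days = Fri Feb 11 2028.
Fri Feb 11 2028 + 43 days = Sat Mar 25 2028.
Sat Mar 25 2028 + 43 days = Sun May 7 2028.
Sun May 7 2028 + 43 days = Mon Jun 19 2028.
Mon Jun 19 2028 + 43 days = Tue Aug 1 2028.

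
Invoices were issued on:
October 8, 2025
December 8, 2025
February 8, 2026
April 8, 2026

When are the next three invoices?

June 8, 2026; August 8, 2026; October 8, 2026

Gaps: 61, 62, 59 days — not constant. Every event is on the 8th of the month.
Pattern: the 8th of every 2 months.
June 2026: June 8, 2026.
Next: August 2026 → August 8, 2026.
Next: October 2026 → October 8, 2026.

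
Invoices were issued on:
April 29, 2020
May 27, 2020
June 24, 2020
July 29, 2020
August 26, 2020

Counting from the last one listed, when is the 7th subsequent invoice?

March 31, 2021

Every date is a Wednesday; gaps 28, 28, 35, 28 days.
Each is the last Wednesday of its month (at least one falls on the 29th or later, ruling out '4th Wednesday').
Last Wednesday of September 2020: September 30, 2020.
Last Wednesday of October 2020: October 28, 2020.
November 2020 ends with Wednesday November 25, 2020.
December 2020 ends with Wednesday December 30, 2020.
Last Wednesday of January 2021: January 27, 2021.
February 2021 ends with Wednesday February 24, 2021.
Last Wednesday of March 2021: March 31, 2021.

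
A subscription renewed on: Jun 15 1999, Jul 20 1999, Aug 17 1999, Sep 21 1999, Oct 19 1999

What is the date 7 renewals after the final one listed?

These are Tuesdays at 28- or 35-day spacing (35, 28, 35, 28).
The pattern: 3rd Tuesday of the month.
November 1999 — 3rd Tuesday is Nov 16 1999.
December 1999 — 3rd Tuesday is Dec 21 1999.
3rd Tuesday of January 2000: Jan 18 2000.
3rd Tuesday of February 2000: Feb 15 2000.
March 2000 — 3rd Tuesday is Mar 21 2000.
3rd Tuesday of April 2000: Apr 18 2000.
May 2000 — 3rd Tuesday is May 16 2000.

May 16 2000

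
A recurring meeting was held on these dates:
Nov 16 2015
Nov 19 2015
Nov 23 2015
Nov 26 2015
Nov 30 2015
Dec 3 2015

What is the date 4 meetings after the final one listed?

Dec 17 2015

Every event lands on a Monday or Thursday (gaps cycle 3, 4, 3, 4, 3).
So the schedule is: every Monday and Thursday.
Next Monday: Dec 7 2015.
Next Thursday: Dec 10 2015.
Next Monday: Dec 14 2015.
Next Thursday: Dec 17 2015.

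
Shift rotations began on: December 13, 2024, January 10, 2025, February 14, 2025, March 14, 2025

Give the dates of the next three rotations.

April 11, 2025; May 9, 2025; June 13, 2025

Gaps: 28, 35, 28 days — a mix of 28 and 35. Every date is a Friday.
Each is the 2nd Friday of its month.
April 2025 — 2nd Friday is April 11, 2025.
May 2025 — 2nd Friday is May 9, 2025.
June 2025 — 2nd Friday is June 13, 2025.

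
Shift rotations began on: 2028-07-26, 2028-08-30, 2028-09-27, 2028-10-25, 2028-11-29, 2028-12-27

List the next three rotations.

These are Wednesdays with 35, 28, 28, 35, 28-day gaps.
Each is the final Wednesday of its month — 2028-08-30 is past the 28th, so '4th Wednesday' doesn't fit.
January 2029 ends with Wednesday 2029-01-31.
February 2029 ends with Wednesday 2029-02-28.
March 2029 ends with Wednesday 2029-03-28.

2029-01-31, 2029-02-28, 2029-03-28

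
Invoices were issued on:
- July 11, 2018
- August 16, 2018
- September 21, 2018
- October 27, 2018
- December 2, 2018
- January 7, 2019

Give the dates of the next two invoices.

February 12, 2019; March 20, 2019

The spacing is 36, 36, 36, 36, 36 days — always 36 days.
January 7, 2019 + 36 days = February 12, 2019.
February 12, 2019 + 36 days = March 20, 2019.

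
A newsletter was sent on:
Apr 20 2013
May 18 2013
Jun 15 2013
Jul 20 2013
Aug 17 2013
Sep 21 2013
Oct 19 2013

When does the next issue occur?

Nov 16 2013

Gaps: 28, 28, 35, 28, 35, 28 days — a mix of 28 and 35. Every date is a Saturday.
Each is the 3rd Saturday of its month.
November 2013 — 3rd Saturday is Nov 16 2013.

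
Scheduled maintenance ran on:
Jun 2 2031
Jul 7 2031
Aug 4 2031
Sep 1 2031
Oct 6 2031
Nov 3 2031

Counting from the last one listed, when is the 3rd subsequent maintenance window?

These are Mondays at 28- or 35-day spacing (35, 28, 28, 35, 28).
The pattern: 1st Monday of the month.
1st Monday of December 2031: Dec 1 2031.
January 2032 — 1st Monday is Jan 5 2032.
February 2032 — 1st Monday is Feb 2 2032.

Feb 2 2032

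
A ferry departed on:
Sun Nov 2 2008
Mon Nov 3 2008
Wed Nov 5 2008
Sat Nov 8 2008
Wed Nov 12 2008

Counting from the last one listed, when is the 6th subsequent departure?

Gaps: 1, 2, 3, 4 days — each gap is 1 larger than the previous one.
Next gap: 5 days. Wed Nov 12 2008 + 5 days = Mon Nov 17 2008.
Next gap: 6 days. Mon Nov 17 2008 + 6 days = Sun Nov 23 2008.
Next gap: 7 days. Sun Nov 23 2008 + 7 days = Sun Nov 30 2008.
Next gap: 8 days. Sun Nov 30 2008 + 8 days = Mon Dec 8 2008.
Next gap: 9 days. Mon Dec 8 2008 + 9 days = Wed Dec 17 2008.
Next gap: 10 days. Wed Dec 17 2008 + 10 days = Sat Dec 27 2008.

Sat Dec 27 2008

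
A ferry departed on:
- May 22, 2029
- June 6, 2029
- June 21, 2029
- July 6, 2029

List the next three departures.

Every event comes 15 days after the last (15, 15, 15).
July 6, 2029 + 15 days = July 21, 2029.
July 21, 2029 + 15 days = August 5, 2029.
August 5, 2029 + 15 days = August 20, 2029.

July 21, 2029; August 5, 2029; August 20, 2029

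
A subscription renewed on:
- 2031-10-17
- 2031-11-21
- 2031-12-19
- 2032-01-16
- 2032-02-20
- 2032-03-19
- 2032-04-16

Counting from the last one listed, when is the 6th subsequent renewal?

Gaps: 35, 28, 28, 35, 28, 28 days — a mix of 28 and 35. Every date is a Friday.
Each is the 3rd Friday of its month.
May 2032 — 3rd Friday is 2032-05-21.
June 2032 — 3rd Friday is 2032-06-18.
3rd Friday of July 2032: 2032-07-16.
3rd Friday of August 2032: 2032-08-20.
September 2032 — 3rd Friday is 2032-09-17.
3rd Friday of October 2032: 2032-10-15.

2032-10-15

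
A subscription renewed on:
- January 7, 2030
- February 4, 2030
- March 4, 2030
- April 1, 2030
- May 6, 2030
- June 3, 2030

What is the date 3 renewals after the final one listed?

September 2, 2030

All dates are Mondays, 28, 28, 28, 35, 28 days apart.
Specifically, the 1st Monday of each month.
July 2030 — 1st Monday is July 1, 2030.
August 2030 — 1st Monday is August 5, 2030.
September 2030 — 1st Monday is September 2, 2030.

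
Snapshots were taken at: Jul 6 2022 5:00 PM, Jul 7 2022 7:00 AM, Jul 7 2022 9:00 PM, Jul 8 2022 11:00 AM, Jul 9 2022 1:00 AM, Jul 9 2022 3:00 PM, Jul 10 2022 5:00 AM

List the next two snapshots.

Jul 10 2022 7:00 PM, Jul 11 2022 9:00 AM

Spacing: 14, 14, 14, 14, 14, 14 h — constant 14 h.
Jul 10 2022 5:00 AM + 14 h = Jul 10 2022 7:00 PM.
Jul 10 2022 7:00 PM + 14 h = Jul 11 2022 9:00 AM.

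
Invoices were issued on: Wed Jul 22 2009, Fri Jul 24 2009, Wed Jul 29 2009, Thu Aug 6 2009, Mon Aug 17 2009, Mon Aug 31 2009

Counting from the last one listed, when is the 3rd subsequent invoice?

Intervals are 2, 5, 8, 11, 14 days — an arithmetic progression with common difference 3.
Next gap: 17 days. Mon Aug 31 2009 + 17 days = Thu Sep 17 2009.
Next gap: 20 days. Thu Sep 17 2009 + 20 days = Wed Oct 7 2009.
Next gap: 23 days. Wed Oct 7 2009 + 23 days = Fri Oct 30 2009.

Fri Oct 30 2009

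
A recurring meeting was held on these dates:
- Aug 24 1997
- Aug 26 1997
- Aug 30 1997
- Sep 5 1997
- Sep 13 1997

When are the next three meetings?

Gaps: 2, 4, 6, 8 days — each gap is 2 larger than the previous one.
Next gap: 10 days. Sep 13 1997 + 10 days = Sep 23 1997.
Next gap: 12 days. Sep 23 1997 + 12 days = Oct 5 1997.
Next gap: 14 days. Oct 5 1997 + 14 days = Oct 19 1997.

Sep 23 1997, Oct 5 1997, Oct 19 1997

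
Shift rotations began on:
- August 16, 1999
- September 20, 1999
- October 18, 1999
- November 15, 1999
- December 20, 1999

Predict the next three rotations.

Gaps: 35, 28, 28, 35 days — a mix of 28 and 35. Every date is a Monday.
Each is the 3rd Monday of its month.
January 2000 — 3rd Monday is January 17, 2000.
3rd Monday of February 2000: February 21, 2000.
3rd Monday of March 2000: March 20, 2000.

January 17, 2000; February 21, 2000; March 20, 2000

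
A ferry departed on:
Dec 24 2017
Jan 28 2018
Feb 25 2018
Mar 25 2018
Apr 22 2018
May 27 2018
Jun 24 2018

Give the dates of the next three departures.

Jul 22 2018, Aug 26 2018, Sep 23 2018

Gaps: 35, 28, 28, 28, 35, 28 days — a mix of 28 and 35. Every date is a Sunday.
Each is the 4th Sunday of its month.
July 2018 — 4th Sunday is Jul 22 2018.
August 2018 — 4th Sunday is Aug 26 2018.
September 2018 — 4th Sunday is Sep 23 2018.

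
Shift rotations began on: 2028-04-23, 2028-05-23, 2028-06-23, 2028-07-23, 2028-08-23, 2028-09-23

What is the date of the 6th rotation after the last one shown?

2029-03-23

Gaps: 30, 31, 30, 31, 31 days — not constant. Every event is on the 23rd of the month.
Pattern: the 23rd of each month.
Next: October 2028 → 2028-10-23.
November 2028: 2028-11-23.
December 2028: 2028-12-23.
January 2029: 2029-01-23.
Next: February 2029 → 2029-02-23.
Next: March 2029 → 2029-03-23.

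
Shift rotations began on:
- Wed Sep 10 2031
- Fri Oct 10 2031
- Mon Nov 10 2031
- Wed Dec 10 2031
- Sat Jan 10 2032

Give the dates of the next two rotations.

Tue Feb 10 2032, Wed Mar 10 2032

Each date is the 10th; the gaps (30, 31, 30, 31) track the month lengths.
The rule is the 10th of each month.
Next: February 2032 → Tue Feb 10 2032.
March 2032: Wed Mar 10 2032.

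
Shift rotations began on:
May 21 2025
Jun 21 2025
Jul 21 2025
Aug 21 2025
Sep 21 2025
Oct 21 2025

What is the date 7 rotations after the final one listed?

Gaps: 31, 30, 31, 31, 30 days — not constant. Every event is on the 21st of the month.
Pattern: the 21st of each month.
Next: November 2025 → Nov 21 2025.
Next: December 2025 → Dec 21 2025.
January 2026: Jan 21 2026.
February 2026: Feb 21 2026.
March 2026: Mar 21 2026.
April 2026: Apr 21 2026.
May 2026: May 21 2026.

May 21 2026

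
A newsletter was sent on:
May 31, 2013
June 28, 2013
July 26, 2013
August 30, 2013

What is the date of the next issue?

September 27, 2013

Every date is a Friday; gaps 28, 28, 35 days.
Each is the last Friday of its month (at least one falls on the 29th or later, ruling out '4th Friday').
Last Friday of September 2013: September 27, 2013.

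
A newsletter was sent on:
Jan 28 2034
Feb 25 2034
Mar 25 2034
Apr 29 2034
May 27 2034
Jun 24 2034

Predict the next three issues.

Every date is a Saturday; gaps 28, 28, 35, 28, 28 days.
Each is the last Saturday of its month (at least one falls on the 29th or later, ruling out '4th Saturday').
Last Saturday of July 2034: Jul 29 2034.
Last Saturday of August 2034: Aug 26 2034.
September 2034 ends with Saturday Sep 30 2034.

Jul 29 2034, Aug 26 2034, Sep 30 2034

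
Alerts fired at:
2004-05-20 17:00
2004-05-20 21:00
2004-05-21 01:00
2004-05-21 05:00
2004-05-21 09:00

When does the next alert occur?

Gaps: 4, 4, 4, 4 hours — each event is 4 hours after the previous one.
2004-05-21 09:00 + 4 h = 2004-05-21 13:00.

2004-05-21 13:00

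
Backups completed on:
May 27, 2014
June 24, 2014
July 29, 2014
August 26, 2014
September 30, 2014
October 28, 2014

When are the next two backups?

All Tuesdays; the gaps (28, 35, 28, 35, 28) vary with month length.
This is the last Tuesday of each month.
November 2014 ends with Tuesday November 25, 2014.
Last Tuesday of December 2014: December 30, 2014.

November 25, 2014; December 30, 2014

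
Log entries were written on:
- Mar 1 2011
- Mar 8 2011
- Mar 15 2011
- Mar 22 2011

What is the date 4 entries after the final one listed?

Gaps between consecutive events: 7, 7, 7 days — a constant 7-day interval.
Mar 22 2011 + 7 days = Mar 29 2011.
Mar 29 2011 + 7 days = Apr 5 2011.
Apr 5 2011 + 7 days = Apr 12 2011.
Apr 12 2011 + 7 days = Apr 19 2011.

Apr 19 2011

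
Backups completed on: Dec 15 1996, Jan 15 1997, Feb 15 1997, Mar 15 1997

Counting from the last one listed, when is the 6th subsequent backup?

Sep 15 1997

Each date is the 15th; the gaps (31, 31, 28) track the month lengths.
The rule is the 15th of each month.
Next: April 1997 → Apr 15 1997.
May 1997: May 15 1997.
Next: June 1997 → Jun 15 1997.
Next: July 1997 → Jul 15 1997.
August 1997: Aug 15 1997.
September 1997: Sep 15 1997.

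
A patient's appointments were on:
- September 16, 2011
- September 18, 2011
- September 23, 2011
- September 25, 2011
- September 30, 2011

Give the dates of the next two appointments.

Gaps: 2, 5, 2, 5 days — not constant, but cyclic with period 2.
The events fall on every Friday and Sunday.
The following Sunday is October 2, 2011.
The following Friday is October 7, 2011.

October 2, 2011; October 7, 2011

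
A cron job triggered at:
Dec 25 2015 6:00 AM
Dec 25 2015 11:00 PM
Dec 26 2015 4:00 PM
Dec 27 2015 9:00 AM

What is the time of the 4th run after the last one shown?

Spacing: 17, 17, 17 h — constant 17 h.
Dec 27 2015 9:00 AM + 17 h = Dec 28 2015 2:00 AM.
Dec 28 2015 2:00 AM + 17 h = Dec 28 2015 7:00 PM.
Dec 28 2015 7:00 PM + 17 h = Dec 29 2015 12:00 PM.
Dec 29 2015 12:00 PM + 17 h = Dec 30 2015 5:00 AM.

Dec 30 2015 5:00 AM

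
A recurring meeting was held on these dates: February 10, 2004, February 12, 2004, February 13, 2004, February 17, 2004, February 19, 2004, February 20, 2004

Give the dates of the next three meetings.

Gaps: 2, 1, 4, 2, 1 days — not constant, but cyclic with period 3.
The events fall on every Tuesday, Thursday and Friday.
Next Tuesday: February 24, 2004.
The following Thursday is February 26, 2004.
The following Friday is February 27, 2004.

February 24, 2004; February 26, 2004; February 27, 2004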